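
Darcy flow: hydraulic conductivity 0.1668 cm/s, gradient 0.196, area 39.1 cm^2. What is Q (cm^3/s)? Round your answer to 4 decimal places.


Step 1: Apply Darcy's law: Q = K * i * A
Step 2: Q = 0.1668 * 0.196 * 39.1
Step 3: Q = 1.2783 cm^3/s

1.2783


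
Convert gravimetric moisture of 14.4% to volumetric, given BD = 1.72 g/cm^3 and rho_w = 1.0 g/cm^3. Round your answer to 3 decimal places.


Step 1: theta = (w / 100) * BD / rho_w
Step 2: theta = (14.4 / 100) * 1.72 / 1.0
Step 3: theta = 0.144 * 1.72
Step 4: theta = 0.248

0.248


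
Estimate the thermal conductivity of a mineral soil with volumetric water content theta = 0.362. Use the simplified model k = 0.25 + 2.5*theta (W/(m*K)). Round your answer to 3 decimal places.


Step 1: k = 0.25 + 2.5 * theta
Step 2: k = 0.25 + 2.5 * 0.362
Step 3: k = 0.25 + 0.905
Step 4: k = 1.155 W/(m*K)

1.155


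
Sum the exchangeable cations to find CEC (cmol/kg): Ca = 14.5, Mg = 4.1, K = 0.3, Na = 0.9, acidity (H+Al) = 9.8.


Step 1: CEC = Ca + Mg + K + Na + (H+Al)
Step 2: CEC = 14.5 + 4.1 + 0.3 + 0.9 + 9.8
Step 3: CEC = 29.6 cmol/kg

29.6


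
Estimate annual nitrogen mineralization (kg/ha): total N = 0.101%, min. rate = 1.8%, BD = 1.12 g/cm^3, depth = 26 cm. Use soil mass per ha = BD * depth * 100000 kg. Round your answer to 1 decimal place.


Step 1: Soil mass per ha = BD * depth * 100000 = 1.12 * 26 * 100000 = 2912000 kg
Step 2: Total N pool = soil mass * N%/100 = 2912000 * 0.101/100 = 2941.12 kg/ha
Step 3: N mineralized = N pool * rate%/100 = 2941.12 * 1.8/100 = 52.9 kg/ha/yr

52.9


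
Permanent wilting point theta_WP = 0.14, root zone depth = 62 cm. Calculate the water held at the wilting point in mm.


Step 1: Water (mm) = theta_WP * depth * 10
Step 2: Water = 0.14 * 62 * 10
Step 3: Water = 86.8 mm

86.8


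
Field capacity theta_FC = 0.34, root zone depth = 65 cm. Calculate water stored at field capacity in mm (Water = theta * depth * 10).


Step 1: Water (mm) = theta_FC * depth (cm) * 10
Step 2: Water = 0.34 * 65 * 10
Step 3: Water = 221.0 mm

221.0


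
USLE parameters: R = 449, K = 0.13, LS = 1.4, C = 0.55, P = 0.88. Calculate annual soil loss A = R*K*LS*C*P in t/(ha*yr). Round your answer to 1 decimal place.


Step 1: A = R * K * LS * C * P
Step 2: R * K = 449 * 0.13 = 58.37
Step 3: (R*K) * LS = 58.37 * 1.4 = 81.718
Step 4: * C * P = 81.718 * 0.55 * 0.88 = 39.6
Step 5: A = 39.6 t/(ha*yr)

39.6


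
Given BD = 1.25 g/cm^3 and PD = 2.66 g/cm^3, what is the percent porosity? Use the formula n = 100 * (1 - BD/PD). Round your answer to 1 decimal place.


Step 1: Formula: n = 100 * (1 - BD / PD)
Step 2: n = 100 * (1 - 1.25 / 2.66)
Step 3: n = 100 * (1 - 0.46992)
Step 4: n = 53.0%

53.0


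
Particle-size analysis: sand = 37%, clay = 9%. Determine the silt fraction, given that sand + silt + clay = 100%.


Step 1: sand + silt + clay = 100%
Step 2: silt = 100 - sand - clay
Step 3: silt = 100 - 37 - 9
Step 4: silt = 54%

54


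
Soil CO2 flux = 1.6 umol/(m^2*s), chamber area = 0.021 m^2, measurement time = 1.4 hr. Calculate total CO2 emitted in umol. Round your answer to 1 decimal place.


Step 1: Convert time to seconds: 1.4 hr * 3600 = 5040.0 s
Step 2: Total = flux * area * time_s
Step 3: Total = 1.6 * 0.021 * 5040.0
Step 4: Total = 169.3 umol

169.3


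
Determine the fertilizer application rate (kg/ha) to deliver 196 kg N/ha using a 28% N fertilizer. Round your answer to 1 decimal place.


Step 1: Fertilizer rate = target N / (N content / 100)
Step 2: Rate = 196 / (28 / 100)
Step 3: Rate = 196 / 0.28
Step 4: Rate = 700.0 kg/ha

700.0


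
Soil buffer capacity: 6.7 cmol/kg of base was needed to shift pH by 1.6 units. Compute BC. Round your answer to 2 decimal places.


Step 1: BC = change in base / change in pH
Step 2: BC = 6.7 / 1.6
Step 3: BC = 4.19 cmol/(kg*pH unit)

4.19


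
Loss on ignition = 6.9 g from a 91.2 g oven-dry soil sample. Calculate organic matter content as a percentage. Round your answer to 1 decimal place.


Step 1: OM% = 100 * LOI / sample mass
Step 2: OM = 100 * 6.9 / 91.2
Step 3: OM = 7.6%

7.6


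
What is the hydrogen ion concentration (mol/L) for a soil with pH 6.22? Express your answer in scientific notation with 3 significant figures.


Step 1: [H+] = 10^(-pH)
Step 2: [H+] = 10^(-6.22)
Step 3: [H+] = 6.03e-07 mol/L

6.03e-07


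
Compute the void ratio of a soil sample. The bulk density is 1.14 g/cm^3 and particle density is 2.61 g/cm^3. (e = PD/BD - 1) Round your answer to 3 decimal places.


Step 1: e = PD / BD - 1
Step 2: e = 2.61 / 1.14 - 1
Step 3: e = 2.28947 - 1
Step 4: e = 1.289

1.289


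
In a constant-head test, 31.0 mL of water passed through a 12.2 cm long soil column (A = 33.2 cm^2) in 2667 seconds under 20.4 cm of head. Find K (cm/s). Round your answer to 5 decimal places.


Step 1: K = Q * L / (A * t * h)
Step 2: Numerator = 31.0 * 12.2 = 378.2
Step 3: Denominator = 33.2 * 2667 * 20.4 = 1806305.76
Step 4: K = 378.2 / 1806305.76 = 0.00021 cm/s

0.00021


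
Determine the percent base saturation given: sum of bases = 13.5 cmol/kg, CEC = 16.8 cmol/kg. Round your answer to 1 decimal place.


Step 1: BS = 100 * (sum of bases) / CEC
Step 2: BS = 100 * 13.5 / 16.8
Step 3: BS = 80.4%

80.4


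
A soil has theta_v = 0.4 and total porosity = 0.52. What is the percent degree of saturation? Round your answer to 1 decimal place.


Step 1: S = 100 * theta_v / n
Step 2: S = 100 * 0.4 / 0.52
Step 3: S = 76.9%

76.9


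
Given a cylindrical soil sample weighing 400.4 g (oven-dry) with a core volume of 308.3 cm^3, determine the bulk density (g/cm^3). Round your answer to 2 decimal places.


Step 1: Identify the formula: BD = dry mass / volume
Step 2: Substitute values: BD = 400.4 / 308.3
Step 3: BD = 1.3 g/cm^3

1.3


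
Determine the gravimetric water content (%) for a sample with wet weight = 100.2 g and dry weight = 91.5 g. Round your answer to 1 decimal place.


Step 1: Water mass = wet - dry = 100.2 - 91.5 = 8.7 g
Step 2: w = 100 * water mass / dry mass
Step 3: w = 100 * 8.7 / 91.5 = 9.5%

9.5


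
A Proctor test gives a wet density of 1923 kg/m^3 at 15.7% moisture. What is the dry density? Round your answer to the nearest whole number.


Step 1: Dry density = wet density / (1 + w/100)
Step 2: Dry density = 1923 / (1 + 15.7/100)
Step 3: Dry density = 1923 / 1.157
Step 4: Dry density = 1662 kg/m^3

1662


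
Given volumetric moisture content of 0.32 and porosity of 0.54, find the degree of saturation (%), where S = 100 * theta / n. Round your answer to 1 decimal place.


Step 1: S = 100 * theta_v / n
Step 2: S = 100 * 0.32 / 0.54
Step 3: S = 59.3%

59.3


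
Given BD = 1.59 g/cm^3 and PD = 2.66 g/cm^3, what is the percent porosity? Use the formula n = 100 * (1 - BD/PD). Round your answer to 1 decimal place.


Step 1: Formula: n = 100 * (1 - BD / PD)
Step 2: n = 100 * (1 - 1.59 / 2.66)
Step 3: n = 100 * (1 - 0.59774)
Step 4: n = 40.2%

40.2


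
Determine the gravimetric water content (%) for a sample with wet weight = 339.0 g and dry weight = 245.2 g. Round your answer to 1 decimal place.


Step 1: Water mass = wet - dry = 339.0 - 245.2 = 93.8 g
Step 2: w = 100 * water mass / dry mass
Step 3: w = 100 * 93.8 / 245.2 = 38.3%

38.3


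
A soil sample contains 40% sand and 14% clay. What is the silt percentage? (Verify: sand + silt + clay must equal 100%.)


Step 1: sand + silt + clay = 100%
Step 2: silt = 100 - sand - clay
Step 3: silt = 100 - 40 - 14
Step 4: silt = 46%

46


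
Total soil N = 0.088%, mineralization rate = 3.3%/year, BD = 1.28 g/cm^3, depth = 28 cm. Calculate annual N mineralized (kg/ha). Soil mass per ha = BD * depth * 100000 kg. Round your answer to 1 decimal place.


Step 1: Soil mass per ha = BD * depth * 100000 = 1.28 * 28 * 100000 = 3584000 kg
Step 2: Total N pool = soil mass * N%/100 = 3584000 * 0.088/100 = 3153.92 kg/ha
Step 3: N mineralized = N pool * rate%/100 = 3153.92 * 3.3/100 = 104.1 kg/ha/yr

104.1


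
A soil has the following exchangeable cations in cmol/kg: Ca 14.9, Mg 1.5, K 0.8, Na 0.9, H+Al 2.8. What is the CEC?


Step 1: CEC = Ca + Mg + K + Na + (H+Al)
Step 2: CEC = 14.9 + 1.5 + 0.8 + 0.9 + 2.8
Step 3: CEC = 20.9 cmol/kg

20.9


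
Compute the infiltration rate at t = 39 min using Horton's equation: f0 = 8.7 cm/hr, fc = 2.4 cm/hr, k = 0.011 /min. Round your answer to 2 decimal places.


Step 1: f = fc + (f0 - fc) * exp(-k * t)
Step 2: exp(-0.011 * 39) = 0.65116
Step 3: f = 2.4 + (8.7 - 2.4) * 0.65116
Step 4: f = 2.4 + 6.3 * 0.65116
Step 5: f = 6.5 cm/hr

6.5


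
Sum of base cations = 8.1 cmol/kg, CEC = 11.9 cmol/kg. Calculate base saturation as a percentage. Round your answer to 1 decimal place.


Step 1: BS = 100 * (sum of bases) / CEC
Step 2: BS = 100 * 8.1 / 11.9
Step 3: BS = 68.1%

68.1


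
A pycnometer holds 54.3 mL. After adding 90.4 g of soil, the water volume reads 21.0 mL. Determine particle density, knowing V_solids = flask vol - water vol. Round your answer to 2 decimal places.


Step 1: Volume of solids = flask volume - water volume with soil
Step 2: V_solids = 54.3 - 21.0 = 33.3 mL
Step 3: Particle density = mass / V_solids = 90.4 / 33.3 = 2.71 g/cm^3

2.71


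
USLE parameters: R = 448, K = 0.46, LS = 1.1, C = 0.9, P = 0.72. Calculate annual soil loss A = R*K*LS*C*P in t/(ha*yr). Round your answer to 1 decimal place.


Step 1: A = R * K * LS * C * P
Step 2: R * K = 448 * 0.46 = 206.08
Step 3: (R*K) * LS = 206.08 * 1.1 = 226.688
Step 4: * C * P = 226.688 * 0.9 * 0.72 = 146.9
Step 5: A = 146.9 t/(ha*yr)

146.9


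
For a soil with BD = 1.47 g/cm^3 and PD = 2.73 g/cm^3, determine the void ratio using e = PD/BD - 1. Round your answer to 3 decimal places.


Step 1: e = PD / BD - 1
Step 2: e = 2.73 / 1.47 - 1
Step 3: e = 1.85714 - 1
Step 4: e = 0.857

0.857


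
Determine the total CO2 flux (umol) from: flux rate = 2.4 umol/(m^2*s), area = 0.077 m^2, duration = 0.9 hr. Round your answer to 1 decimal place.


Step 1: Convert time to seconds: 0.9 hr * 3600 = 3240.0 s
Step 2: Total = flux * area * time_s
Step 3: Total = 2.4 * 0.077 * 3240.0
Step 4: Total = 598.8 umol

598.8


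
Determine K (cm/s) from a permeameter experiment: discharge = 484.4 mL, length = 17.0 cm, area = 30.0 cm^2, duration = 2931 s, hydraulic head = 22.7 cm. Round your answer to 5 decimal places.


Step 1: K = Q * L / (A * t * h)
Step 2: Numerator = 484.4 * 17.0 = 8234.8
Step 3: Denominator = 30.0 * 2931 * 22.7 = 1996011.0
Step 4: K = 8234.8 / 1996011.0 = 0.00413 cm/s

0.00413


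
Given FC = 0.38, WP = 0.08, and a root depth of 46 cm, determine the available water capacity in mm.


Step 1: Available water = (FC - WP) * depth * 10
Step 2: AW = (0.38 - 0.08) * 46 * 10
Step 3: AW = 0.3 * 46 * 10
Step 4: AW = 138.0 mm

138.0


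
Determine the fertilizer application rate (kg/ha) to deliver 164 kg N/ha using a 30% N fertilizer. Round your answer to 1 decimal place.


Step 1: Fertilizer rate = target N / (N content / 100)
Step 2: Rate = 164 / (30 / 100)
Step 3: Rate = 164 / 0.3
Step 4: Rate = 546.7 kg/ha

546.7


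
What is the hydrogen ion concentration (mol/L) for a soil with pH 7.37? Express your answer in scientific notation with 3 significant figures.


Step 1: [H+] = 10^(-pH)
Step 2: [H+] = 10^(-7.37)
Step 3: [H+] = 4.27e-08 mol/L

4.27e-08


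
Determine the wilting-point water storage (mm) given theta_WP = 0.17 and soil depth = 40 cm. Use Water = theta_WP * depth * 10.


Step 1: Water (mm) = theta_WP * depth * 10
Step 2: Water = 0.17 * 40 * 10
Step 3: Water = 68.0 mm

68.0


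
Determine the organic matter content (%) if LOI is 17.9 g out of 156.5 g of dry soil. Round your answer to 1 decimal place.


Step 1: OM% = 100 * LOI / sample mass
Step 2: OM = 100 * 17.9 / 156.5
Step 3: OM = 11.4%

11.4


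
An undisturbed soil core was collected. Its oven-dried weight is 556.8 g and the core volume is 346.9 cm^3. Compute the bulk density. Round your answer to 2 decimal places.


Step 1: Identify the formula: BD = dry mass / volume
Step 2: Substitute values: BD = 556.8 / 346.9
Step 3: BD = 1.61 g/cm^3

1.61


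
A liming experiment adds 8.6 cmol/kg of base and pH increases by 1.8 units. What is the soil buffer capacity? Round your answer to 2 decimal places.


Step 1: BC = change in base / change in pH
Step 2: BC = 8.6 / 1.8
Step 3: BC = 4.78 cmol/(kg*pH unit)

4.78


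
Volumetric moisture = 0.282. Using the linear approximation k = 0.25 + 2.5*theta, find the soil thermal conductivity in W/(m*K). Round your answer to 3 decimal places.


Step 1: k = 0.25 + 2.5 * theta
Step 2: k = 0.25 + 2.5 * 0.282
Step 3: k = 0.25 + 0.705
Step 4: k = 0.955 W/(m*K)

0.955


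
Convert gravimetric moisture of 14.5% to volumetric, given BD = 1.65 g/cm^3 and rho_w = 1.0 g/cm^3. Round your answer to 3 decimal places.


Step 1: theta = (w / 100) * BD / rho_w
Step 2: theta = (14.5 / 100) * 1.65 / 1.0
Step 3: theta = 0.145 * 1.65
Step 4: theta = 0.239

0.239


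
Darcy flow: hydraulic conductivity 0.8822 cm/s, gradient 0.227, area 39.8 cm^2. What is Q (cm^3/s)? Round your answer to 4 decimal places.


Step 1: Apply Darcy's law: Q = K * i * A
Step 2: Q = 0.8822 * 0.227 * 39.8
Step 3: Q = 7.9703 cm^3/s

7.9703


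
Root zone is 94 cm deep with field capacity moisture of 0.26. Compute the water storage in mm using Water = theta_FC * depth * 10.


Step 1: Water (mm) = theta_FC * depth (cm) * 10
Step 2: Water = 0.26 * 94 * 10
Step 3: Water = 244.4 mm

244.4


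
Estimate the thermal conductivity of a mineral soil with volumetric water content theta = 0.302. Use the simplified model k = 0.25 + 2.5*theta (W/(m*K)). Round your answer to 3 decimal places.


Step 1: k = 0.25 + 2.5 * theta
Step 2: k = 0.25 + 2.5 * 0.302
Step 3: k = 0.25 + 0.755
Step 4: k = 1.005 W/(m*K)

1.005


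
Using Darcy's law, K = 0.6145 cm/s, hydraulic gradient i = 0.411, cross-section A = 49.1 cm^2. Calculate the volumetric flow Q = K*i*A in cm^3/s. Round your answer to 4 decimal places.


Step 1: Apply Darcy's law: Q = K * i * A
Step 2: Q = 0.6145 * 0.411 * 49.1
Step 3: Q = 12.4007 cm^3/s

12.4007


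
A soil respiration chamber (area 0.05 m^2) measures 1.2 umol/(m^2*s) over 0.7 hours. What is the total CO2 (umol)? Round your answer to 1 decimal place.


Step 1: Convert time to seconds: 0.7 hr * 3600 = 2520.0 s
Step 2: Total = flux * area * time_s
Step 3: Total = 1.2 * 0.05 * 2520.0
Step 4: Total = 151.2 umol

151.2


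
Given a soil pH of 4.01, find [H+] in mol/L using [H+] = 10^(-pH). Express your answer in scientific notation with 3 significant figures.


Step 1: [H+] = 10^(-pH)
Step 2: [H+] = 10^(-4.01)
Step 3: [H+] = 9.77e-05 mol/L

9.77e-05


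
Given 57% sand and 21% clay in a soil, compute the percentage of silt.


Step 1: sand + silt + clay = 100%
Step 2: silt = 100 - sand - clay
Step 3: silt = 100 - 57 - 21
Step 4: silt = 22%

22


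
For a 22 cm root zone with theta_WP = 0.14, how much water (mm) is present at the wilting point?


Step 1: Water (mm) = theta_WP * depth * 10
Step 2: Water = 0.14 * 22 * 10
Step 3: Water = 30.8 mm

30.8


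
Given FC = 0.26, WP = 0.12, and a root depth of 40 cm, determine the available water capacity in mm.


Step 1: Available water = (FC - WP) * depth * 10
Step 2: AW = (0.26 - 0.12) * 40 * 10
Step 3: AW = 0.14 * 40 * 10
Step 4: AW = 56.0 mm

56.0


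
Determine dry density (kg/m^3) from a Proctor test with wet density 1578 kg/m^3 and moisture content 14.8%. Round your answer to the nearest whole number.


Step 1: Dry density = wet density / (1 + w/100)
Step 2: Dry density = 1578 / (1 + 14.8/100)
Step 3: Dry density = 1578 / 1.148
Step 4: Dry density = 1375 kg/m^3

1375


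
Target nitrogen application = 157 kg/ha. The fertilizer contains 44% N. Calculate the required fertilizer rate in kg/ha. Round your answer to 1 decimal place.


Step 1: Fertilizer rate = target N / (N content / 100)
Step 2: Rate = 157 / (44 / 100)
Step 3: Rate = 157 / 0.44
Step 4: Rate = 356.8 kg/ha

356.8


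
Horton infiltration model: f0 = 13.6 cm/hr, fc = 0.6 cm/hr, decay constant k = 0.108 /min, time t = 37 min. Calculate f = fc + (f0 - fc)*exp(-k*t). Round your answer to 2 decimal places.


Step 1: f = fc + (f0 - fc) * exp(-k * t)
Step 2: exp(-0.108 * 37) = 0.018389
Step 3: f = 0.6 + (13.6 - 0.6) * 0.018389
Step 4: f = 0.6 + 13.0 * 0.018389
Step 5: f = 0.84 cm/hr

0.84


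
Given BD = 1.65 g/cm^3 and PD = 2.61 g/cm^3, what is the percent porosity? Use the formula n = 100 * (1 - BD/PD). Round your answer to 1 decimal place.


Step 1: Formula: n = 100 * (1 - BD / PD)
Step 2: n = 100 * (1 - 1.65 / 2.61)
Step 3: n = 100 * (1 - 0.63218)
Step 4: n = 36.8%

36.8


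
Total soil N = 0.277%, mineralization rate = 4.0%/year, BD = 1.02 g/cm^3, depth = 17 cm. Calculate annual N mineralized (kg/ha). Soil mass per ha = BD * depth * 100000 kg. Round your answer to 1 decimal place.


Step 1: Soil mass per ha = BD * depth * 100000 = 1.02 * 17 * 100000 = 1734000 kg
Step 2: Total N pool = soil mass * N%/100 = 1734000 * 0.277/100 = 4803.18 kg/ha
Step 3: N mineralized = N pool * rate%/100 = 4803.18 * 4.0/100 = 192.1 kg/ha/yr

192.1


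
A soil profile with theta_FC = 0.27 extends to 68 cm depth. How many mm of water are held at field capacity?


Step 1: Water (mm) = theta_FC * depth (cm) * 10
Step 2: Water = 0.27 * 68 * 10
Step 3: Water = 183.6 mm

183.6


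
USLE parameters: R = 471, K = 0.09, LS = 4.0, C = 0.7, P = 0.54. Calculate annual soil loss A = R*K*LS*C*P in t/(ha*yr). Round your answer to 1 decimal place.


Step 1: A = R * K * LS * C * P
Step 2: R * K = 471 * 0.09 = 42.39
Step 3: (R*K) * LS = 42.39 * 4.0 = 169.56
Step 4: * C * P = 169.56 * 0.7 * 0.54 = 64.1
Step 5: A = 64.1 t/(ha*yr)

64.1


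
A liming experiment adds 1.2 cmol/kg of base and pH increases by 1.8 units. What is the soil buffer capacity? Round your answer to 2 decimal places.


Step 1: BC = change in base / change in pH
Step 2: BC = 1.2 / 1.8
Step 3: BC = 0.67 cmol/(kg*pH unit)

0.67


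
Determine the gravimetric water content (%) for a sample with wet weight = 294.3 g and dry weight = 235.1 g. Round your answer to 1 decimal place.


Step 1: Water mass = wet - dry = 294.3 - 235.1 = 59.2 g
Step 2: w = 100 * water mass / dry mass
Step 3: w = 100 * 59.2 / 235.1 = 25.2%

25.2


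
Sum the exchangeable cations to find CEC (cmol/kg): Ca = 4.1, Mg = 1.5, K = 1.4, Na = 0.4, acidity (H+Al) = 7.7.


Step 1: CEC = Ca + Mg + K + Na + (H+Al)
Step 2: CEC = 4.1 + 1.5 + 1.4 + 0.4 + 7.7
Step 3: CEC = 15.1 cmol/kg

15.1


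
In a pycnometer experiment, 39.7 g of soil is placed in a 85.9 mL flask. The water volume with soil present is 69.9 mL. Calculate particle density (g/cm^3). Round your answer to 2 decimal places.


Step 1: Volume of solids = flask volume - water volume with soil
Step 2: V_solids = 85.9 - 69.9 = 16.0 mL
Step 3: Particle density = mass / V_solids = 39.7 / 16.0 = 2.48 g/cm^3

2.48


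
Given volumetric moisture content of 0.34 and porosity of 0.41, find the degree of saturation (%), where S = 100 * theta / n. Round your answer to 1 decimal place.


Step 1: S = 100 * theta_v / n
Step 2: S = 100 * 0.34 / 0.41
Step 3: S = 82.9%

82.9


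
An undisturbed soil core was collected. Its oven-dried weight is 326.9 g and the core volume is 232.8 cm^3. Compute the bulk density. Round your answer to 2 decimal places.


Step 1: Identify the formula: BD = dry mass / volume
Step 2: Substitute values: BD = 326.9 / 232.8
Step 3: BD = 1.4 g/cm^3

1.4


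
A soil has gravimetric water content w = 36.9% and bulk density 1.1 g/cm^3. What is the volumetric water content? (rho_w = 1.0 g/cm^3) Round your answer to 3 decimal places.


Step 1: theta = (w / 100) * BD / rho_w
Step 2: theta = (36.9 / 100) * 1.1 / 1.0
Step 3: theta = 0.369 * 1.1
Step 4: theta = 0.406

0.406


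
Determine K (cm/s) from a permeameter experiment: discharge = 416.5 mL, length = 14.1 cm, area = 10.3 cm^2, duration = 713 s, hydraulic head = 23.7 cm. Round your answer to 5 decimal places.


Step 1: K = Q * L / (A * t * h)
Step 2: Numerator = 416.5 * 14.1 = 5872.65
Step 3: Denominator = 10.3 * 713 * 23.7 = 174050.43
Step 4: K = 5872.65 / 174050.43 = 0.03374 cm/s

0.03374


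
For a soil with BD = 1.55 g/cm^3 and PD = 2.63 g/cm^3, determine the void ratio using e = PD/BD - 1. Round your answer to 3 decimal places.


Step 1: e = PD / BD - 1
Step 2: e = 2.63 / 1.55 - 1
Step 3: e = 1.69677 - 1
Step 4: e = 0.697

0.697


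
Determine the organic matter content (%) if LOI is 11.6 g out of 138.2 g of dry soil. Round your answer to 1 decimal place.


Step 1: OM% = 100 * LOI / sample mass
Step 2: OM = 100 * 11.6 / 138.2
Step 3: OM = 8.4%

8.4


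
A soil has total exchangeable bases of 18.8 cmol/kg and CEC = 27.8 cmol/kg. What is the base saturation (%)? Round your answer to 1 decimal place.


Step 1: BS = 100 * (sum of bases) / CEC
Step 2: BS = 100 * 18.8 / 27.8
Step 3: BS = 67.6%

67.6


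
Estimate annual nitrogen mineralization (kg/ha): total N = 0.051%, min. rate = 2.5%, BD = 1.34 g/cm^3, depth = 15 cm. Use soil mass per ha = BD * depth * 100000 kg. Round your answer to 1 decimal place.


Step 1: Soil mass per ha = BD * depth * 100000 = 1.34 * 15 * 100000 = 2010000 kg
Step 2: Total N pool = soil mass * N%/100 = 2010000 * 0.051/100 = 1025.1 kg/ha
Step 3: N mineralized = N pool * rate%/100 = 1025.1 * 2.5/100 = 25.6 kg/ha/yr

25.6


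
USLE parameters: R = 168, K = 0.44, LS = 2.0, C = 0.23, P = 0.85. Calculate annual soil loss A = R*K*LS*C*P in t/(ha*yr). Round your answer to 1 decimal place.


Step 1: A = R * K * LS * C * P
Step 2: R * K = 168 * 0.44 = 73.92
Step 3: (R*K) * LS = 73.92 * 2.0 = 147.84
Step 4: * C * P = 147.84 * 0.23 * 0.85 = 28.9
Step 5: A = 28.9 t/(ha*yr)

28.9


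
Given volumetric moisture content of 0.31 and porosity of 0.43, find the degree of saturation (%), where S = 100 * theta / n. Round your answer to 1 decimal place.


Step 1: S = 100 * theta_v / n
Step 2: S = 100 * 0.31 / 0.43
Step 3: S = 72.1%

72.1


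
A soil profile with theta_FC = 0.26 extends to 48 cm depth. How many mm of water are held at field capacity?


Step 1: Water (mm) = theta_FC * depth (cm) * 10
Step 2: Water = 0.26 * 48 * 10
Step 3: Water = 124.8 mm

124.8


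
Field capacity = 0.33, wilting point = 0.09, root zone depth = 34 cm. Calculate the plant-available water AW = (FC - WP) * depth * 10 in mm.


Step 1: Available water = (FC - WP) * depth * 10
Step 2: AW = (0.33 - 0.09) * 34 * 10
Step 3: AW = 0.24 * 34 * 10
Step 4: AW = 81.6 mm

81.6


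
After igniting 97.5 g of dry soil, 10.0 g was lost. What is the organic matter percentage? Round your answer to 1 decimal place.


Step 1: OM% = 100 * LOI / sample mass
Step 2: OM = 100 * 10.0 / 97.5
Step 3: OM = 10.3%

10.3


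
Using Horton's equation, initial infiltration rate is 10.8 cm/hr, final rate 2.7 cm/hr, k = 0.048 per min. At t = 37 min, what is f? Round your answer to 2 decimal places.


Step 1: f = fc + (f0 - fc) * exp(-k * t)
Step 2: exp(-0.048 * 37) = 0.169314
Step 3: f = 2.7 + (10.8 - 2.7) * 0.169314
Step 4: f = 2.7 + 8.1 * 0.169314
Step 5: f = 4.07 cm/hr

4.07


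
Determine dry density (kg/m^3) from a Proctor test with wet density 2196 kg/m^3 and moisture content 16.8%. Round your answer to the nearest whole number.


Step 1: Dry density = wet density / (1 + w/100)
Step 2: Dry density = 2196 / (1 + 16.8/100)
Step 3: Dry density = 2196 / 1.168
Step 4: Dry density = 1880 kg/m^3

1880


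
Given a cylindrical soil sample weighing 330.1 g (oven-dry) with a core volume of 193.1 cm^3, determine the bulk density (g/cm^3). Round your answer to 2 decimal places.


Step 1: Identify the formula: BD = dry mass / volume
Step 2: Substitute values: BD = 330.1 / 193.1
Step 3: BD = 1.71 g/cm^3

1.71


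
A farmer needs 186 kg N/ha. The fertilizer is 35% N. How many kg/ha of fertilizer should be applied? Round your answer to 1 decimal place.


Step 1: Fertilizer rate = target N / (N content / 100)
Step 2: Rate = 186 / (35 / 100)
Step 3: Rate = 186 / 0.35
Step 4: Rate = 531.4 kg/ha

531.4


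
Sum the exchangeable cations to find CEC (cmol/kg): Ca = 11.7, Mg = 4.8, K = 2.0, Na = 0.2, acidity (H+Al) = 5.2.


Step 1: CEC = Ca + Mg + K + Na + (H+Al)
Step 2: CEC = 11.7 + 4.8 + 2.0 + 0.2 + 5.2
Step 3: CEC = 23.9 cmol/kg

23.9


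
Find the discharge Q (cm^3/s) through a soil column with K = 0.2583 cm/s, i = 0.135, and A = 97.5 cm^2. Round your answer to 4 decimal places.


Step 1: Apply Darcy's law: Q = K * i * A
Step 2: Q = 0.2583 * 0.135 * 97.5
Step 3: Q = 3.3999 cm^3/s

3.3999


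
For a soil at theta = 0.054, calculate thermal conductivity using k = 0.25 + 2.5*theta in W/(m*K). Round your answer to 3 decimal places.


Step 1: k = 0.25 + 2.5 * theta
Step 2: k = 0.25 + 2.5 * 0.054
Step 3: k = 0.25 + 0.135
Step 4: k = 0.385 W/(m*K)

0.385


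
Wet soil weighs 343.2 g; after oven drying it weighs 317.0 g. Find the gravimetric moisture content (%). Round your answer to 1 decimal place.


Step 1: Water mass = wet - dry = 343.2 - 317.0 = 26.2 g
Step 2: w = 100 * water mass / dry mass
Step 3: w = 100 * 26.2 / 317.0 = 8.3%

8.3


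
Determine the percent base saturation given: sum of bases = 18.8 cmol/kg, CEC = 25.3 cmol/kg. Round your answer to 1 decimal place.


Step 1: BS = 100 * (sum of bases) / CEC
Step 2: BS = 100 * 18.8 / 25.3
Step 3: BS = 74.3%

74.3


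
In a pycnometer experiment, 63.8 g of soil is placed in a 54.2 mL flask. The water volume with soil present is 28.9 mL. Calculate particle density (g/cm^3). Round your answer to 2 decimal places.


Step 1: Volume of solids = flask volume - water volume with soil
Step 2: V_solids = 54.2 - 28.9 = 25.3 mL
Step 3: Particle density = mass / V_solids = 63.8 / 25.3 = 2.52 g/cm^3

2.52


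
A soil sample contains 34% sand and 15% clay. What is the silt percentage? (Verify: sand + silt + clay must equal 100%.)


Step 1: sand + silt + clay = 100%
Step 2: silt = 100 - sand - clay
Step 3: silt = 100 - 34 - 15
Step 4: silt = 51%

51


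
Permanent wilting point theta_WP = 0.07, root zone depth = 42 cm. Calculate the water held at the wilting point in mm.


Step 1: Water (mm) = theta_WP * depth * 10
Step 2: Water = 0.07 * 42 * 10
Step 3: Water = 29.4 mm

29.4


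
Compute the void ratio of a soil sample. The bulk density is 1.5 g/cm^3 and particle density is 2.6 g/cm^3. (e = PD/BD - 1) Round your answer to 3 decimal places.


Step 1: e = PD / BD - 1
Step 2: e = 2.6 / 1.5 - 1
Step 3: e = 1.73333 - 1
Step 4: e = 0.733

0.733


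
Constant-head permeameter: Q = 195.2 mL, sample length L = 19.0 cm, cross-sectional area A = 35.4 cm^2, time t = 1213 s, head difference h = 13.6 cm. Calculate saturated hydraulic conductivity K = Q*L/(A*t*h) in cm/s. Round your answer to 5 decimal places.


Step 1: K = Q * L / (A * t * h)
Step 2: Numerator = 195.2 * 19.0 = 3708.8
Step 3: Denominator = 35.4 * 1213 * 13.6 = 583986.72
Step 4: K = 3708.8 / 583986.72 = 0.00635 cm/s

0.00635


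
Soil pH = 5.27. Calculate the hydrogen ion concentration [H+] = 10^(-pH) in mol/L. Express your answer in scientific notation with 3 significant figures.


Step 1: [H+] = 10^(-pH)
Step 2: [H+] = 10^(-5.27)
Step 3: [H+] = 5.37e-06 mol/L

5.37e-06


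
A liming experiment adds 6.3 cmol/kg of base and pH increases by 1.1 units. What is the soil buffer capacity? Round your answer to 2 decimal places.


Step 1: BC = change in base / change in pH
Step 2: BC = 6.3 / 1.1
Step 3: BC = 5.73 cmol/(kg*pH unit)

5.73


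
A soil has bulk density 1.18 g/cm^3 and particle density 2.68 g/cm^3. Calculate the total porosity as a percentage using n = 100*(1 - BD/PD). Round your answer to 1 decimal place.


Step 1: Formula: n = 100 * (1 - BD / PD)
Step 2: n = 100 * (1 - 1.18 / 2.68)
Step 3: n = 100 * (1 - 0.4403)
Step 4: n = 56.0%

56.0


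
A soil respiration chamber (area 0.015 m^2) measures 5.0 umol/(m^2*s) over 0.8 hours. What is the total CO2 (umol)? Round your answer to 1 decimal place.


Step 1: Convert time to seconds: 0.8 hr * 3600 = 2880.0 s
Step 2: Total = flux * area * time_s
Step 3: Total = 5.0 * 0.015 * 2880.0
Step 4: Total = 216.0 umol

216.0


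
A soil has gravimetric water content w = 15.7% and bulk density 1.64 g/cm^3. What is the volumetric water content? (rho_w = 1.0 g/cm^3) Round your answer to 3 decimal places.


Step 1: theta = (w / 100) * BD / rho_w
Step 2: theta = (15.7 / 100) * 1.64 / 1.0
Step 3: theta = 0.157 * 1.64
Step 4: theta = 0.257

0.257


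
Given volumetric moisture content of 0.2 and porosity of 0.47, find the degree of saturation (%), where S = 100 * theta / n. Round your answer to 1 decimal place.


Step 1: S = 100 * theta_v / n
Step 2: S = 100 * 0.2 / 0.47
Step 3: S = 42.6%

42.6


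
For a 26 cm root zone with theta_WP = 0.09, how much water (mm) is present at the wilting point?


Step 1: Water (mm) = theta_WP * depth * 10
Step 2: Water = 0.09 * 26 * 10
Step 3: Water = 23.4 mm

23.4


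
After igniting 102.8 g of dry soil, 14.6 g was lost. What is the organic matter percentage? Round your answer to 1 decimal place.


Step 1: OM% = 100 * LOI / sample mass
Step 2: OM = 100 * 14.6 / 102.8
Step 3: OM = 14.2%

14.2


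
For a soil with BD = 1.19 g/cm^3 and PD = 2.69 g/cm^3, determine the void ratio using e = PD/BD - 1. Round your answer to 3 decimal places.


Step 1: e = PD / BD - 1
Step 2: e = 2.69 / 1.19 - 1
Step 3: e = 2.2605 - 1
Step 4: e = 1.261

1.261


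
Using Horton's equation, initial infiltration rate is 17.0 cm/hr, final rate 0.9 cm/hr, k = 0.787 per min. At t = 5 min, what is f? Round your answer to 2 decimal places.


Step 1: f = fc + (f0 - fc) * exp(-k * t)
Step 2: exp(-0.787 * 5) = 0.019546
Step 3: f = 0.9 + (17.0 - 0.9) * 0.019546
Step 4: f = 0.9 + 16.1 * 0.019546
Step 5: f = 1.21 cm/hr

1.21


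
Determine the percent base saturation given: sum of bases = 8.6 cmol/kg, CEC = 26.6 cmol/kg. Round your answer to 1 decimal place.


Step 1: BS = 100 * (sum of bases) / CEC
Step 2: BS = 100 * 8.6 / 26.6
Step 3: BS = 32.3%

32.3


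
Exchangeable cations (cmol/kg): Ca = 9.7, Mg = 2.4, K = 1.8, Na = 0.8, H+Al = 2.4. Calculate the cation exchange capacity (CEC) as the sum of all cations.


Step 1: CEC = Ca + Mg + K + Na + (H+Al)
Step 2: CEC = 9.7 + 2.4 + 1.8 + 0.8 + 2.4
Step 3: CEC = 17.1 cmol/kg

17.1


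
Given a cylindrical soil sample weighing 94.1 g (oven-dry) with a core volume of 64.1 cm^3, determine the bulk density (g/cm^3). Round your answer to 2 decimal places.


Step 1: Identify the formula: BD = dry mass / volume
Step 2: Substitute values: BD = 94.1 / 64.1
Step 3: BD = 1.47 g/cm^3

1.47


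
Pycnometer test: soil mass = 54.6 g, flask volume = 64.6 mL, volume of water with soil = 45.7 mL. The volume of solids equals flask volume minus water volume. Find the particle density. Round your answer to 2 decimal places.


Step 1: Volume of solids = flask volume - water volume with soil
Step 2: V_solids = 64.6 - 45.7 = 18.9 mL
Step 3: Particle density = mass / V_solids = 54.6 / 18.9 = 2.89 g/cm^3

2.89


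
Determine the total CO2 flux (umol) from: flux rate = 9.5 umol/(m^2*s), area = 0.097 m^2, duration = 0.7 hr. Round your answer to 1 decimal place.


Step 1: Convert time to seconds: 0.7 hr * 3600 = 2520.0 s
Step 2: Total = flux * area * time_s
Step 3: Total = 9.5 * 0.097 * 2520.0
Step 4: Total = 2322.2 umol

2322.2


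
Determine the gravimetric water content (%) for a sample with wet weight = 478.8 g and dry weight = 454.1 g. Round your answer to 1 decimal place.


Step 1: Water mass = wet - dry = 478.8 - 454.1 = 24.7 g
Step 2: w = 100 * water mass / dry mass
Step 3: w = 100 * 24.7 / 454.1 = 5.4%

5.4


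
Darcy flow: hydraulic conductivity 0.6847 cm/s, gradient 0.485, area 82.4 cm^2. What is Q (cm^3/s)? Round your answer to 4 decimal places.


Step 1: Apply Darcy's law: Q = K * i * A
Step 2: Q = 0.6847 * 0.485 * 82.4
Step 3: Q = 27.3634 cm^3/s

27.3634


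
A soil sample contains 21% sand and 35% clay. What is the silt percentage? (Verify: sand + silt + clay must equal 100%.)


Step 1: sand + silt + clay = 100%
Step 2: silt = 100 - sand - clay
Step 3: silt = 100 - 21 - 35
Step 4: silt = 44%

44


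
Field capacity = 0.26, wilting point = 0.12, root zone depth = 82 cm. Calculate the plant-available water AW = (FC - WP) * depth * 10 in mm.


Step 1: Available water = (FC - WP) * depth * 10
Step 2: AW = (0.26 - 0.12) * 82 * 10
Step 3: AW = 0.14 * 82 * 10
Step 4: AW = 114.8 mm

114.8


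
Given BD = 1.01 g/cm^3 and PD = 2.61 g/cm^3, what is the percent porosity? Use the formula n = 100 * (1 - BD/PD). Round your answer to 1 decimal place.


Step 1: Formula: n = 100 * (1 - BD / PD)
Step 2: n = 100 * (1 - 1.01 / 2.61)
Step 3: n = 100 * (1 - 0.38697)
Step 4: n = 61.3%

61.3


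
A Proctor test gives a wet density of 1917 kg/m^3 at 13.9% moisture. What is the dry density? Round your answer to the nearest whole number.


Step 1: Dry density = wet density / (1 + w/100)
Step 2: Dry density = 1917 / (1 + 13.9/100)
Step 3: Dry density = 1917 / 1.139
Step 4: Dry density = 1683 kg/m^3

1683


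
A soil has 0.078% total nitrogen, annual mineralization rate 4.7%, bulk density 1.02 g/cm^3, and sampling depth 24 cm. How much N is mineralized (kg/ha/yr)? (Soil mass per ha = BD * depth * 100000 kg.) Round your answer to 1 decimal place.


Step 1: Soil mass per ha = BD * depth * 100000 = 1.02 * 24 * 100000 = 2448000 kg
Step 2: Total N pool = soil mass * N%/100 = 2448000 * 0.078/100 = 1909.44 kg/ha
Step 3: N mineralized = N pool * rate%/100 = 1909.44 * 4.7/100 = 89.7 kg/ha/yr

89.7


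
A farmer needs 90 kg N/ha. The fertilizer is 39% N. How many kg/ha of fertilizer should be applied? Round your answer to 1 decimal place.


Step 1: Fertilizer rate = target N / (N content / 100)
Step 2: Rate = 90 / (39 / 100)
Step 3: Rate = 90 / 0.39
Step 4: Rate = 230.8 kg/ha

230.8


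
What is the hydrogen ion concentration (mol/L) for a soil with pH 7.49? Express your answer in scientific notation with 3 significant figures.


Step 1: [H+] = 10^(-pH)
Step 2: [H+] = 10^(-7.49)
Step 3: [H+] = 3.24e-08 mol/L

3.24e-08


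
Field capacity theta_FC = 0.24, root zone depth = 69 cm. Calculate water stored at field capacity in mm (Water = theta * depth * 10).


Step 1: Water (mm) = theta_FC * depth (cm) * 10
Step 2: Water = 0.24 * 69 * 10
Step 3: Water = 165.6 mm

165.6


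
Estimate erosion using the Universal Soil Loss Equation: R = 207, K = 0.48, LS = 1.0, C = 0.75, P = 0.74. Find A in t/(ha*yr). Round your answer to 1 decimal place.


Step 1: A = R * K * LS * C * P
Step 2: R * K = 207 * 0.48 = 99.36
Step 3: (R*K) * LS = 99.36 * 1.0 = 99.36
Step 4: * C * P = 99.36 * 0.75 * 0.74 = 55.1
Step 5: A = 55.1 t/(ha*yr)

55.1


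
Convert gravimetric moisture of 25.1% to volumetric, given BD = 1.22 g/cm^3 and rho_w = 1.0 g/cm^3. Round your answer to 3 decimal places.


Step 1: theta = (w / 100) * BD / rho_w
Step 2: theta = (25.1 / 100) * 1.22 / 1.0
Step 3: theta = 0.251 * 1.22
Step 4: theta = 0.306

0.306


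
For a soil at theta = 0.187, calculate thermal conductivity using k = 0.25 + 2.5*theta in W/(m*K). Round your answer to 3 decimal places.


Step 1: k = 0.25 + 2.5 * theta
Step 2: k = 0.25 + 2.5 * 0.187
Step 3: k = 0.25 + 0.468
Step 4: k = 0.718 W/(m*K)

0.718


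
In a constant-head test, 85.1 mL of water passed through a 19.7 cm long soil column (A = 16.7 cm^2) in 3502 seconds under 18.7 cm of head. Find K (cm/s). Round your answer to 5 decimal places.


Step 1: K = Q * L / (A * t * h)
Step 2: Numerator = 85.1 * 19.7 = 1676.47
Step 3: Denominator = 16.7 * 3502 * 18.7 = 1093639.58
Step 4: K = 1676.47 / 1093639.58 = 0.00153 cm/s

0.00153


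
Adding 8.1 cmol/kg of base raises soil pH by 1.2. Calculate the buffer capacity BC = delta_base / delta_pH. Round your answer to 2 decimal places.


Step 1: BC = change in base / change in pH
Step 2: BC = 8.1 / 1.2
Step 3: BC = 6.75 cmol/(kg*pH unit)

6.75


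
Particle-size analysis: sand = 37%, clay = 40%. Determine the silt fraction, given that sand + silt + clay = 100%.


Step 1: sand + silt + clay = 100%
Step 2: silt = 100 - sand - clay
Step 3: silt = 100 - 37 - 40
Step 4: silt = 23%

23


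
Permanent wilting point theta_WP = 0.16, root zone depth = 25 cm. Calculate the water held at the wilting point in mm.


Step 1: Water (mm) = theta_WP * depth * 10
Step 2: Water = 0.16 * 25 * 10
Step 3: Water = 40.0 mm

40.0


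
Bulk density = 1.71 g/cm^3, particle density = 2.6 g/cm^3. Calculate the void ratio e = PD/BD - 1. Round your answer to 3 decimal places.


Step 1: e = PD / BD - 1
Step 2: e = 2.6 / 1.71 - 1
Step 3: e = 1.52047 - 1
Step 4: e = 0.52

0.52


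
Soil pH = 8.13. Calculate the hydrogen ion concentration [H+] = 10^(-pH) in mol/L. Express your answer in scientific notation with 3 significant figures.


Step 1: [H+] = 10^(-pH)
Step 2: [H+] = 10^(-8.13)
Step 3: [H+] = 7.41e-09 mol/L

7.41e-09


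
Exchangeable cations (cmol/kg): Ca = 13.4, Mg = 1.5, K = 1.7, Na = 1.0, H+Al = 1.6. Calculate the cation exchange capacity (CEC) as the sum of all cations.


Step 1: CEC = Ca + Mg + K + Na + (H+Al)
Step 2: CEC = 13.4 + 1.5 + 1.7 + 1.0 + 1.6
Step 3: CEC = 19.2 cmol/kg

19.2


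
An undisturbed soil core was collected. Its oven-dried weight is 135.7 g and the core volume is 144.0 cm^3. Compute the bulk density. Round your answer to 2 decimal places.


Step 1: Identify the formula: BD = dry mass / volume
Step 2: Substitute values: BD = 135.7 / 144.0
Step 3: BD = 0.94 g/cm^3

0.94


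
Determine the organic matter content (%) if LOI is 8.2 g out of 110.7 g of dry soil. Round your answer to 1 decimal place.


Step 1: OM% = 100 * LOI / sample mass
Step 2: OM = 100 * 8.2 / 110.7
Step 3: OM = 7.4%

7.4


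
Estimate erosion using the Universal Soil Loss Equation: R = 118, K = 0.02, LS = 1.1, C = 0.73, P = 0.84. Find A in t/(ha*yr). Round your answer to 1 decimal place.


Step 1: A = R * K * LS * C * P
Step 2: R * K = 118 * 0.02 = 2.36
Step 3: (R*K) * LS = 2.36 * 1.1 = 2.596
Step 4: * C * P = 2.596 * 0.73 * 0.84 = 1.6
Step 5: A = 1.6 t/(ha*yr)

1.6


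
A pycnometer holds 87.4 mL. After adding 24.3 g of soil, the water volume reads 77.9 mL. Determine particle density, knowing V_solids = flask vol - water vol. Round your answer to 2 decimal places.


Step 1: Volume of solids = flask volume - water volume with soil
Step 2: V_solids = 87.4 - 77.9 = 9.5 mL
Step 3: Particle density = mass / V_solids = 24.3 / 9.5 = 2.56 g/cm^3

2.56


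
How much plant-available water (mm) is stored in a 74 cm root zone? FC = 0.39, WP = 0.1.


Step 1: Available water = (FC - WP) * depth * 10
Step 2: AW = (0.39 - 0.1) * 74 * 10
Step 3: AW = 0.29 * 74 * 10
Step 4: AW = 214.6 mm

214.6


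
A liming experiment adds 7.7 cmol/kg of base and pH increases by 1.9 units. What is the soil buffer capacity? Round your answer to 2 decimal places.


Step 1: BC = change in base / change in pH
Step 2: BC = 7.7 / 1.9
Step 3: BC = 4.05 cmol/(kg*pH unit)

4.05


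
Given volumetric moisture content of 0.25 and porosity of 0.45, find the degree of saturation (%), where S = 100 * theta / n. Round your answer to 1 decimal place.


Step 1: S = 100 * theta_v / n
Step 2: S = 100 * 0.25 / 0.45
Step 3: S = 55.6%

55.6


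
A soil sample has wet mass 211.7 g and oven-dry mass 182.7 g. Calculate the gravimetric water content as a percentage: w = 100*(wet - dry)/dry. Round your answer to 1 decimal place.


Step 1: Water mass = wet - dry = 211.7 - 182.7 = 29.0 g
Step 2: w = 100 * water mass / dry mass
Step 3: w = 100 * 29.0 / 182.7 = 15.9%

15.9


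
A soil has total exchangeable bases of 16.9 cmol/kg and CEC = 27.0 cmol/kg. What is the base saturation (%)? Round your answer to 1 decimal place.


Step 1: BS = 100 * (sum of bases) / CEC
Step 2: BS = 100 * 16.9 / 27.0
Step 3: BS = 62.6%

62.6
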